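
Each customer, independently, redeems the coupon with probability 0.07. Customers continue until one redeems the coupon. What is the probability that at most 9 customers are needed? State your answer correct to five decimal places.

0.47959

Y = number of customers to the first success; geometric, p = 0.07.
P(Y ≤ 9) = 1 − (1−p)^9 = 1 − 0.5204111 = 0.4795889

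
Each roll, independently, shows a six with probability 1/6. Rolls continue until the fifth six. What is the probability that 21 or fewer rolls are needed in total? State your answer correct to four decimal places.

Finishing within 21 rolls ⇔ at least 5 successes in the first 21. With X ~ Binomial(21, 0.166667), P(Y ≤ 21) = 1 − P(X ≤ 4).
  k=0: C(21,0)·0.166667^0·0.833333^21 = 0.021737
  k=1: C(21,1)·0.166667^1·0.833333^20 = 0.091294
  k=2: C(21,2)·0.166667^2·0.833333^19 = 0.182588
  k=3: C(21,3)·0.166667^3·0.833333^18 = 0.231279
  k=4: C(21,4)·0.166667^4·0.833333^17 = 0.208151
1 − 0.735049 = 0.264951

0.2650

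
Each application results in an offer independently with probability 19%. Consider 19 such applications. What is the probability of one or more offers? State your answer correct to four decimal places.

0.9818

P(at least one) = 1 − P(none) = 1 − (1 − 0.19)^19
= 1 − 0.018248 = 0.981752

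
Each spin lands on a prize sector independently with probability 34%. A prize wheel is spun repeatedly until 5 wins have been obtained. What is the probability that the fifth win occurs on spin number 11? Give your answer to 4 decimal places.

0.0789

Y = trial on which the fifth success occurs; negative binomial, r=5, p=0.34.
P(Y=11) = C(10,4) · p^5 · (1−p)^6
= 210 · 0.0045435 · 0.082654 = 0.078864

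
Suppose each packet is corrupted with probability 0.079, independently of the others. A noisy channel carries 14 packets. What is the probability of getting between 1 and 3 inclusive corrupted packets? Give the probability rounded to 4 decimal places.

0.6636

X ~ Binomial(14, 0.079); P(1 ≤ X ≤ 3) = Σ C(14,k) p^k (1−p)^(14−k) over k:
  k=1: C(14,1)·0.079^1·0.921^13 = 0.379429
  k=2: C(14,2)·0.079^2·0.921^12 = 0.211549
  k=3: C(14,3)·0.079^3·0.921^11 = 0.072584
Total = 0.663562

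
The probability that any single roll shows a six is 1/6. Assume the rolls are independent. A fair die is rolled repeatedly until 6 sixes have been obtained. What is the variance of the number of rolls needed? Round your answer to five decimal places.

180.00000

Y = total rolls until the sixth success; negative binomial with r=6, p=0.166667.
Var(Y) = r(1−p)/p² = 6·0.833333 / 0.166667² = 180.0000000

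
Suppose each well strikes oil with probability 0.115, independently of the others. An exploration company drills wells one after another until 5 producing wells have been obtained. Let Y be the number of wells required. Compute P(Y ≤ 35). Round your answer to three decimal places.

0.376

Finishing within 35 wells ⇔ at least 5 successes in the first 35. With X ~ Binomial(35, 0.115), P(Y ≤ 35) = 1 − P(X ≤ 4).
  k=0: C(35,0)·0.115^0·0.885^35 = 0.01390
  k=1: C(35,1)·0.115^1·0.885^34 = 0.06322
  k=2: C(35,2)·0.115^2·0.885^33 = 0.13965
  k=3: C(35,3)·0.115^3·0.885^32 = 0.19961
  k=4: C(35,4)·0.115^4·0.885^31 = 0.20751
1 − 0.62389 = 0.37611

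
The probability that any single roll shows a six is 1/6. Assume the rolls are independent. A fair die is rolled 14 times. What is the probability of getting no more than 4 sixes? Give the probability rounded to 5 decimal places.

X ~ Binomial(14, 0.166667); P(X ≤ 4) = Σ C(14,k) p^k (1−p)^(14−k) over k:
  k=0: C(14,0)·0.166667^0·0.833333^14 = 0.0778866
  k=1: C(14,1)·0.166667^1·0.833333^13 = 0.2180824
  k=2: C(14,2)·0.166667^2·0.833333^12 = 0.2835071
  k=3: C(14,3)·0.166667^3·0.833333^11 = 0.2268057
  k=4: C(14,4)·0.166667^4·0.833333^10 = 0.1247431
Total = 0.9310249

0.93102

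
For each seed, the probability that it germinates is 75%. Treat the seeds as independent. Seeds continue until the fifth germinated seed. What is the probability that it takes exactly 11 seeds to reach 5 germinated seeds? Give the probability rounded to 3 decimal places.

0.012

Y = trial on which the fifth success occurs; negative binomial, r=5, p=0.75.
P(Y=11) = C(10,4) · p^5 · (1−p)^6
= 210 · 0.2373 · 0.00024414 = 0.01217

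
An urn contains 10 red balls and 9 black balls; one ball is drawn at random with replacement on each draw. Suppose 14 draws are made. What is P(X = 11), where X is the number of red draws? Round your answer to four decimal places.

0.0332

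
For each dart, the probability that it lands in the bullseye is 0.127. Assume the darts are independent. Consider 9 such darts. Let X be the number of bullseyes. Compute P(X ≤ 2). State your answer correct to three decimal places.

X ~ Binomial(9, 0.127); P(X ≤ 2) = Σ C(9,k) p^k (1−p)^(9−k) over k:
  k=0: C(9,0)·0.127^0·0.873^9 = 0.29453
  k=1: C(9,1)·0.127^1·0.873^8 = 0.38562
  k=2: C(9,2)·0.127^2·0.873^7 = 0.22439
Total = 0.90454

0.905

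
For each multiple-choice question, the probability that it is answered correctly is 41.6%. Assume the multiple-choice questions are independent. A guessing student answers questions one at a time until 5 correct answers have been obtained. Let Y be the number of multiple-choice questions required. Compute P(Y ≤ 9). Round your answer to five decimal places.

Finishing within 9 multiple-choice questions ⇔ at least 5 successes in the first 9. With X ~ Binomial(9, 0.416), P(Y ≤ 9) = 1 − P(X ≤ 4).
  k=0: C(9,0)·0.416^0·0.584^9 = 0.0079016
  k=1: C(9,1)·0.416^1·0.584^8 = 0.0506569
  k=2: C(9,2)·0.416^2·0.584^7 = 0.1443375
  k=3: C(9,3)·0.416^3·0.584^6 = 0.2399034
  k=4: C(9,4)·0.416^4·0.584^5 = 0.2563351
1 − 0.6991345 = 0.3008655

0.30087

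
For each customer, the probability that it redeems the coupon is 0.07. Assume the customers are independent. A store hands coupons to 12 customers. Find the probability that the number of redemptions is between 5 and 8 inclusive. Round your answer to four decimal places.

X ~ Binomial(12, 0.07); P(5 ≤ X ≤ 8) = Σ C(12,k) p^k (1−p)^(12−k) over k:
  k=5: C(12,5)·0.07^5·0.93^7 = 0.000801
  k=6: C(12,6)·0.07^6·0.93^6 = 0.000070
  k=7: C(12,7)·0.07^7·0.93^5 = 0.000005
  k=8: C(12,8)·0.07^8·0.93^4 = 0.000000
Total = 0.000876

0.0009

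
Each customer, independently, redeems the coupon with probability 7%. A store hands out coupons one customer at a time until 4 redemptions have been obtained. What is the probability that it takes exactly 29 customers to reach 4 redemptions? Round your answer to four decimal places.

Y = trial on which the fourth success occurs; negative binomial, r=4, p=0.07.
P(Y=29) = C(28,3) · p^4 · (1−p)^25
= 3276 · 2.401e-05 · 0.16296 = 0.012818

0.0128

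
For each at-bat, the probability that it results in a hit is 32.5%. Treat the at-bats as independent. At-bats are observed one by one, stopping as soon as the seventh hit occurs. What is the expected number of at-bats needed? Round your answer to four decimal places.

21.5385

Y = total at-bats until the seventh success; negative binomial with r=7, p=0.325.
E[Y] = r / p = 7 / 0.325 = 21.538462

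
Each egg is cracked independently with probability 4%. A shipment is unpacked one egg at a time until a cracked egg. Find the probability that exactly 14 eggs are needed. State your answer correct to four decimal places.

Geometric (trials to first success), p = 0.04.
P(Y = 14) = (1−p)^13 · p = 0.5882 · 0.04 = 0.023528

0.0235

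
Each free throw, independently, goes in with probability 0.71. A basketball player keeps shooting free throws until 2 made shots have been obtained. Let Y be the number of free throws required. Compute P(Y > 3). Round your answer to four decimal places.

Needing more than 3 free throws ⇔ fewer than 2 successes in the first 3. With X ~ Binomial(3, 0.71), P(Y > 3) = P(X ≤ 1).
  k=0: C(3,0)·0.71^0·0.29^3 = 0.024389
  k=1: C(3,1)·0.71^1·0.29^2 = 0.179133
P(X ≤ 1) = 0.203522

0.2035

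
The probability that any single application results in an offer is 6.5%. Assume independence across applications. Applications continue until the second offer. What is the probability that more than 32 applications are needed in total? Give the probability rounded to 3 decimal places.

Needing more than 32 applications ⇔ fewer than 2 successes in the first 32. With X ~ Binomial(32, 0.065), P(Y > 32) = P(X ≤ 1).
  k=0: C(32,0)·0.065^0·0.935^32 = 0.11640
  k=1: C(32,1)·0.065^1·0.935^31 = 0.25895
P(X ≤ 1) = 0.37536

0.375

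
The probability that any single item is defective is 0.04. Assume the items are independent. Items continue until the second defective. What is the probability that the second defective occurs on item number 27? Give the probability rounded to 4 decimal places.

Y = trial on which the second success occurs; negative binomial, r=2, p=0.04.
P(Y=27) = C(26,1) · p^2 · (1−p)^25
= 26 · 0.0016 · 0.3604 = 0.014993

0.0150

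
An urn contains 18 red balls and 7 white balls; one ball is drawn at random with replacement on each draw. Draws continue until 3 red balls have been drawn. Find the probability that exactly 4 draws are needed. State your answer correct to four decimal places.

0.3135

Y = trial on which the third success occurs; negative binomial, r=3, p=0.72.
P(Y=4) = C(3,2) · p^3 · (1−p)^1
= 3 · 0.37325 · 0.28 = 0.313528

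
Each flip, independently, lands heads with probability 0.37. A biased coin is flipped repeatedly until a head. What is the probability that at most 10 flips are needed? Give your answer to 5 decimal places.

Y = number of flips to the first success; geometric, p = 0.37.
P(Y ≤ 10) = 1 − (1−p)^10 = 1 − 0.0098493 = 0.9901507

0.99015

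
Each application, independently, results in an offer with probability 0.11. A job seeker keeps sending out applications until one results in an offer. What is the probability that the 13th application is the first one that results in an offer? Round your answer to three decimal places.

0.027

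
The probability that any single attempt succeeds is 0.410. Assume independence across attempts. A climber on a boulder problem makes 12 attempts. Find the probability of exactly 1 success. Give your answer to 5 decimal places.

0.01484

X ~ Binomial(n=12, p=0.41).
P(X=1) = C(12,1) · p^1 · (1−p)^11
= 12 · 0.41 · 0.0030156 = 0.0148367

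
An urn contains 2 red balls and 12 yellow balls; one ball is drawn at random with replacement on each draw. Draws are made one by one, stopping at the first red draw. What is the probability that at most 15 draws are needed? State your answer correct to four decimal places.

Y = number of draws to the first success; geometric, p = 0.142857.
P(Y ≤ 15) = 1 − (1−p)^15 = 1 − 0.099037 = 0.900963

0.9010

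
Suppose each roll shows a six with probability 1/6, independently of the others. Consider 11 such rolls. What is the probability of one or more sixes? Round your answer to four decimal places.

0.8654

P(at least one) = 1 − P(none) = 1 − (1 − 0.166667)^11
= 1 − 0.134588 = 0.865412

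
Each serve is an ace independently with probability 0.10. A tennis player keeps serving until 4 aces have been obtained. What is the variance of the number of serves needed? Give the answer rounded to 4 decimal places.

360.0000

Y = total serves until the fourth success; negative binomial with r=4, p=0.10.
Var(Y) = r(1−p)/p² = 4·0.90 / 0.10² = 360.000000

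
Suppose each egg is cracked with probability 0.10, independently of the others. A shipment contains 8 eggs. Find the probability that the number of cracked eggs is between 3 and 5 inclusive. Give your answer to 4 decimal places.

0.0381

X ~ Binomial(8, 0.10); P(3 ≤ X ≤ 5) = Σ C(8,k) p^k (1−p)^(8−k) over k:
  k=3: C(8,3)·0.10^3·0.90^5 = 0.033067
  k=4: C(8,4)·0.10^4·0.90^4 = 0.004593
  k=5: C(8,5)·0.10^5·0.90^3 = 0.000408
Total = 0.038068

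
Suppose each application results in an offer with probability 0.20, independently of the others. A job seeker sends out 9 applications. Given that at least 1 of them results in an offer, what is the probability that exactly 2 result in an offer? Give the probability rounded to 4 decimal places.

X ~ Binomial(9, 0.20). Want P(X=2 | X≥1) = P(X=2) / P(X≥1).
P(X=2) = C(9,2)·0.20^2·0.80^7 = 0.301990
P(X≥1) = 1 − 0.134218 = 0.865782
Ratio = 0.301990 / 0.865782 = 0.348806

0.3488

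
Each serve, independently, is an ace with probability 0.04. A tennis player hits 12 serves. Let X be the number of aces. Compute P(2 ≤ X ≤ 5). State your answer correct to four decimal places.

0.0809

X ~ Binomial(12, 0.04); P(2 ≤ X ≤ 5) = Σ C(12,k) p^k (1−p)^(12−k) over k:
  k=2: C(12,2)·0.04^2·0.96^10 = 0.070206
  k=3: C(12,3)·0.04^3·0.96^9 = 0.009751
  k=4: C(12,4)·0.04^4·0.96^8 = 0.000914
  k=5: C(12,5)·0.04^5·0.96^7 = 0.000061
Total = 0.080932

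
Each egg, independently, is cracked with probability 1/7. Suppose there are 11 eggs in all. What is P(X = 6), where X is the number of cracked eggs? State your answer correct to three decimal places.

X ~ Binomial(n=11, p=0.142857).
P(X=6) = C(11,6) · p^6 · (1−p)^5
= 462 · 8.4999e-06 · 0.46266 = 0.00182

0.002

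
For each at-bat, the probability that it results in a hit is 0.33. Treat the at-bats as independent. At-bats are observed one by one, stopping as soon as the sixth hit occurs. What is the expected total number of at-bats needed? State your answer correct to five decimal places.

Y = total at-bats until the sixth success; negative binomial with r=6, p=0.33.
E[Y] = r / p = 6 / 0.33 = 18.1818182

18.18182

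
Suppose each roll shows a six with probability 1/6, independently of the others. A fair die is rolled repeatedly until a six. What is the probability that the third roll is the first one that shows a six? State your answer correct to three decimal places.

Geometric (trials to first success), p = 0.166667.
P(Y = 3) = (1−p)^2 · p = 0.69444 · 0.166667 = 0.11574

0.116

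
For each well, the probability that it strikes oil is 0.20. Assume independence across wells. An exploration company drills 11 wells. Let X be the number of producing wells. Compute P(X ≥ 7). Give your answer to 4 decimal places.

X ~ Binomial(11, 0.20); P(X ≥ 7) = Σ C(11,k) p^k (1−p)^(11−k) over k:
  k=7: C(11,7)·0.20^7·0.80^4 = 0.001730
  k=8: C(11,8)·0.20^8·0.80^3 = 0.000216
  k=9: C(11,9)·0.20^9·0.80^2 = 0.000018
  k=10: C(11,10)·0.20^10·0.80^1 = 0.000001
  k=11: C(11,11)·0.20^11·0.80^0 = 0.000000
Total = 0.001965

0.0020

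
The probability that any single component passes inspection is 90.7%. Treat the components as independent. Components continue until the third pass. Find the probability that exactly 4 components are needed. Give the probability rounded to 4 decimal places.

Y = trial on which the third success occurs; negative binomial, r=3, p=0.907.
P(Y=4) = C(3,2) · p^3 · (1−p)^1
= 3 · 0.74614 · 0.093 = 0.208174

0.2082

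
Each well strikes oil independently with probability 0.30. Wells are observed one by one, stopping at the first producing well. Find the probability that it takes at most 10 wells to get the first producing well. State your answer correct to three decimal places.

Y = number of wells to the first success; geometric, p = 0.30.
P(Y ≤ 10) = 1 − (1−p)^10 = 1 − 0.02825 = 0.97175

0.972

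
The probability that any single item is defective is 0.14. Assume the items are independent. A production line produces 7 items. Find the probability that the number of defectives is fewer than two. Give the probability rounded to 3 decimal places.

X ~ Binomial(7, 0.14); P(X ≤ 1) = Σ C(7,k) p^k (1−p)^(7−k) over k:
  k=0: C(7,0)·0.14^0·0.86^7 = 0.34793
  k=1: C(7,1)·0.14^1·0.86^6 = 0.39648
Total = 0.74440

0.744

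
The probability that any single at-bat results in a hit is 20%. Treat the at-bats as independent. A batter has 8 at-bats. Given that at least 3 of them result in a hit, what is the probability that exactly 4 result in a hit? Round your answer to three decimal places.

0.226

X ~ Binomial(8, 0.20). Want P(X=4 | X≥3) = P(X=4) / P(X≥3).
P(X=4) = C(8,4)·0.20^4·0.80^4 = 0.04588
P(X≥3) = 1 − 0.16777 − 0.33554 − 0.29360 = 0.20308
Ratio = 0.04588 / 0.20308 = 0.22589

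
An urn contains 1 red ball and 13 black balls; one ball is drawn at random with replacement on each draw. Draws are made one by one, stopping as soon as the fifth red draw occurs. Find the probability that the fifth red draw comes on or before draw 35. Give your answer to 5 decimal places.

0.10126

Finishing within 35 draws ⇔ at least 5 successes in the first 35. With X ~ Binomial(35, 0.071429), P(Y ≤ 35) = 1 − P(X ≤ 4).
  k=0: C(35,0)·0.071429^0·0.928571^35 = 0.0747371
  k=1: C(35,1)·0.071429^1·0.928571^34 = 0.2012152
  k=2: C(35,2)·0.071429^2·0.928571^33 = 0.2631276
  k=3: C(35,3)·0.071429^3·0.928571^32 = 0.2226464
  k=4: C(35,4)·0.071429^4·0.928571^31 = 0.1370132
1 − 0.8987394 = 0.1012606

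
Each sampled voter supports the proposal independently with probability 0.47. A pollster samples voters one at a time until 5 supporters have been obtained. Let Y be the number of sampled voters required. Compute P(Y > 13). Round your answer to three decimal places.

0.186

Needing more than 13 sampled voters ⇔ fewer than 5 successes in the first 13. With X ~ Binomial(13, 0.47), P(Y > 13) = P(X ≤ 4).
  k=0: C(13,0)·0.47^0·0.53^13 = 0.00026
  k=1: C(13,1)·0.47^1·0.53^12 = 0.00300
  k=2: C(13,2)·0.47^2·0.53^11 = 0.01597
  k=3: C(13,3)·0.47^3·0.53^10 = 0.05193
  k=4: C(13,4)·0.47^4·0.53^9 = 0.11513
P(X ≤ 4) = 0.18629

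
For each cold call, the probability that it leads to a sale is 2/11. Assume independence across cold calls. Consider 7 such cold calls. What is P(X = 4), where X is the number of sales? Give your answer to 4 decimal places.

X ~ Binomial(n=7, p=0.181818).
P(X=4) = C(7,4) · p^4 · (1−p)^3
= 35 · 0.0010928 · 0.54771 = 0.020949

0.0209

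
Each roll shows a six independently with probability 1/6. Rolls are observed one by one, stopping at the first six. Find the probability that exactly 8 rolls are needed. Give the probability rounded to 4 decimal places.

Geometric (trials to first success), p = 0.166667.
P(Y = 8) = (1−p)^7 · p = 0.27908 · 0.166667 = 0.046514

0.0465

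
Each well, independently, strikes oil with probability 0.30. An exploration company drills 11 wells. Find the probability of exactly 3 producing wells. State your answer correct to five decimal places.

X ~ Binomial(n=11, p=0.30).
P(X=3) = C(11,3) · p^3 · (1−p)^8
= 165 · 0.027 · 0.057648 = 0.2568219

0.25682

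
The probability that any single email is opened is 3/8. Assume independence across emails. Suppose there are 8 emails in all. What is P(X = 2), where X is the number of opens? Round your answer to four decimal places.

X ~ Binomial(n=8, p=0.375).
P(X=2) = C(8,2) · p^2 · (1−p)^6
= 28 · 0.14062 · 0.059605 = 0.234693

0.2347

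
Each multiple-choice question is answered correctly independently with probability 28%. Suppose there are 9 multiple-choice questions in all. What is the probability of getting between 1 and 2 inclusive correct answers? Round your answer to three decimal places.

X ~ Binomial(9, 0.28); P(1 ≤ X ≤ 2) = Σ C(9,k) p^k (1−p)^(9−k) over k:
  k=1: C(9,1)·0.28^1·0.72^8 = 0.18200
  k=2: C(9,2)·0.28^2·0.72^7 = 0.28310
Total = 0.46510

0.465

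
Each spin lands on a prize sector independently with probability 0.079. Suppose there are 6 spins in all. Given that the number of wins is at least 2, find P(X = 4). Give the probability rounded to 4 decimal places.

0.0066

X ~ Binomial(6, 0.079). Want P(X=4 | X≥2) = P(X=4) / P(X≥2).
P(X=4) = C(6,4)·0.079^4·0.921^2 = 0.000496
P(X≥2) = 1 − 0.610320 − 0.314106 = 0.075574
Ratio = 0.000496 / 0.075574 = 0.006558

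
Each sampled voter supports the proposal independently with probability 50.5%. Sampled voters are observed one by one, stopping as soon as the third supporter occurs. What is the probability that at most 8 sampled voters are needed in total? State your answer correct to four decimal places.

Finishing within 8 sampled voters ⇔ at least 3 successes in the first 8. With X ~ Binomial(8, 0.505), P(Y ≤ 8) = 1 − P(X ≤ 2).
  k=0: C(8,0)·0.505^0·0.495^8 = 0.003604
  k=1: C(8,1)·0.505^1·0.495^7 = 0.029418
  k=2: C(8,2)·0.505^2·0.495^6 = 0.105044
1 − 0.138067 = 0.861933

0.8619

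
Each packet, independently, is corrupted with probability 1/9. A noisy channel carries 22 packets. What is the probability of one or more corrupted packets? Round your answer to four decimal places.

P(at least one) = 1 − P(none) = 1 − (1 − 0.111111)^22
= 1 − 0.074928 = 0.925072

0.9251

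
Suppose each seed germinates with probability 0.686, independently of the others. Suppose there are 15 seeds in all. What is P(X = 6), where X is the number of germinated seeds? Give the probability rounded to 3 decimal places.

X ~ Binomial(n=15, p=0.686).
P(X=6) = C(15,6) · p^6 · (1−p)^9
= 5005 · 0.10422 · 2.9673e-05 = 0.01548

0.015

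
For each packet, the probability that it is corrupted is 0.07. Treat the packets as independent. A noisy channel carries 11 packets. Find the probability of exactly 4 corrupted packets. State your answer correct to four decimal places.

0.0048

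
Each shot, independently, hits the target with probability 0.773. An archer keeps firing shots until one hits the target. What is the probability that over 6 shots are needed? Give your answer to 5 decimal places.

0.00014

Y = number of shots to the first success; geometric, p = 0.773.
P(Y > 6) = P(first 6 all fail) = (1−p)^6 = 0.0001368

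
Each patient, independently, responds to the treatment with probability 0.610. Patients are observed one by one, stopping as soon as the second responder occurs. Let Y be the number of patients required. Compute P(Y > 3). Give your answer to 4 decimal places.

0.3377

Needing more than 3 patients ⇔ fewer than 2 successes in the first 3. With X ~ Binomial(3, 0.61), P(Y > 3) = P(X ≤ 1).
  k=0: C(3,0)·0.61^0·0.39^3 = 0.059319
  k=1: C(3,1)·0.61^1·0.39^2 = 0.278343
P(X ≤ 1) = 0.337662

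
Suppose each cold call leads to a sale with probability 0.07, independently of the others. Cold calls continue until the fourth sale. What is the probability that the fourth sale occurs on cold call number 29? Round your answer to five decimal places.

0.01282

Y = trial on which the fourth success occurs; negative binomial, r=4, p=0.07.
P(Y=29) = C(28,3) · p^4 · (1−p)^25
= 3276 · 2.401e-05 · 0.16296 = 0.0128177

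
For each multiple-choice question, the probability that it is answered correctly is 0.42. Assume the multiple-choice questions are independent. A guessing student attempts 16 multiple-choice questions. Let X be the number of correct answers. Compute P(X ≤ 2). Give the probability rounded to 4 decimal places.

0.0124

X ~ Binomial(16, 0.42); P(X ≤ 2) = Σ C(16,k) p^k (1−p)^(16−k) over k:
  k=0: C(16,0)·0.42^0·0.58^16 = 0.000164
  k=1: C(16,1)·0.42^1·0.58^15 = 0.001900
  k=2: C(16,2)·0.42^2·0.58^14 = 0.010320
Total = 0.012384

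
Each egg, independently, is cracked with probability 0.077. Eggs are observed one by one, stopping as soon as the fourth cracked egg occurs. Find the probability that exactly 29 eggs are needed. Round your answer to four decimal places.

Y = trial on which the fourth success occurs; negative binomial, r=4, p=0.077.
P(Y=29) = C(28,3) · p^4 · (1−p)^25
= 3276 · 3.5153e-05 · 0.13491 = 0.015536

0.0155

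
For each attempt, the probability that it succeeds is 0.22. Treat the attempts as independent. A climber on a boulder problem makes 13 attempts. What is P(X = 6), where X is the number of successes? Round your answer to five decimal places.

0.03418

X ~ Binomial(n=13, p=0.22).
P(X=6) = C(13,6) · p^6 · (1−p)^7
= 1716 · 0.00011338 · 0.17566 = 0.0341756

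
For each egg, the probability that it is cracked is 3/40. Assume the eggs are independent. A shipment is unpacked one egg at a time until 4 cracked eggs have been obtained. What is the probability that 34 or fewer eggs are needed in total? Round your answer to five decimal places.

0.24918

Finishing within 34 eggs ⇔ at least 4 successes in the first 34. With X ~ Binomial(34, 0.075), P(Y ≤ 34) = 1 − P(X ≤ 3).
  k=0: C(34,0)·0.075^0·0.925^34 = 0.0706023
  k=1: C(34,1)·0.075^1·0.925^33 = 0.1946334
  k=2: C(34,2)·0.075^2·0.925^32 = 0.2603879
  k=3: C(34,3)·0.075^3·0.925^31 = 0.2252004
1 − 0.7508240 = 0.2491760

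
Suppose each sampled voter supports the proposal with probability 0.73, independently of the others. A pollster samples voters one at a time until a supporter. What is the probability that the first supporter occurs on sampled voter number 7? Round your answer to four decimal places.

Geometric (trials to first success), p = 0.73.
P(Y = 7) = (1−p)^6 · p = 0.00038742 · 0.73 = 0.000283

0.0003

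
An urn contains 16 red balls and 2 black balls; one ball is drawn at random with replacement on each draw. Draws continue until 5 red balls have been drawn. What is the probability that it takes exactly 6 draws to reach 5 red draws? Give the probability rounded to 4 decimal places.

0.3083

Y = trial on which the fifth success occurs; negative binomial, r=5, p=0.888889.
P(Y=6) = C(5,4) · p^5 · (1−p)^1
= 5 · 0.55493 · 0.11111 = 0.308294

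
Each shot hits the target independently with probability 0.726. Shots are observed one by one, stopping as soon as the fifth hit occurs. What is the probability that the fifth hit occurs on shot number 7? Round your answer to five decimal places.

Y = trial on which the fifth success occurs; negative binomial, r=5, p=0.726.
P(Y=7) = C(6,4) · p^5 · (1−p)^2
= 15 · 0.20169 · 0.075076 = 0.2271305

0.22713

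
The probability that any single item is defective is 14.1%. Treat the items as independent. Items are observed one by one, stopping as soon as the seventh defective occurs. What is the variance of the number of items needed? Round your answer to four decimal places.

302.4496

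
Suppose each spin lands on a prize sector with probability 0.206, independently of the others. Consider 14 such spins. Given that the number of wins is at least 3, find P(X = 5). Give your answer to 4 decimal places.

X ~ Binomial(14, 0.206). Want P(X=5 | X≥3) = P(X=5) / P(X≥3).
P(X=5) = C(14,5)·0.206^5·0.794^9 = 0.093150
P(X≥3) = 1 − 0.039581 − 0.143768 − 0.242450 = 0.574201
Ratio = 0.093150 / 0.574201 = 0.162226

0.1622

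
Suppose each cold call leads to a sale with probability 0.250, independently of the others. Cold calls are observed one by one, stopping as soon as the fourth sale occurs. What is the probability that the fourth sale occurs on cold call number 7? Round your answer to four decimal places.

0.0330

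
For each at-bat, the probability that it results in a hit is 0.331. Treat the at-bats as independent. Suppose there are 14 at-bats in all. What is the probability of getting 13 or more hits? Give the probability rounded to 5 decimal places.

X ~ Binomial(14, 0.331); P(X ≥ 13) = Σ C(14,k) p^k (1−p)^(14−k) over k:
  k=13: C(14,13)·0.331^13·0.669^1 = 0.0000054
  k=14: C(14,14)·0.331^14·0.669^0 = 0.0000002
Total = 0.0000056

0.00001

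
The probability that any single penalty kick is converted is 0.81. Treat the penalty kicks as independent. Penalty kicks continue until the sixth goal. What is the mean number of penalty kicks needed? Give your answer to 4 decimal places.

7.4074

Y = total penalty kicks until the sixth success; negative binomial with r=6, p=0.81.
E[Y] = r / p = 6 / 0.81 = 7.407407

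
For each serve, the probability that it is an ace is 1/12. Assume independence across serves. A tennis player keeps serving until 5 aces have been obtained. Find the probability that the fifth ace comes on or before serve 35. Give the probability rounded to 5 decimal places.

Finishing within 35 serves ⇔ at least 5 successes in the first 35. With X ~ Binomial(35, 0.083333), P(Y ≤ 35) = 1 − P(X ≤ 4).
  k=0: C(35,0)·0.083333^0·0.916667^35 = 0.0475774
  k=1: C(35,1)·0.083333^1·0.916667^34 = 0.1513825
  k=2: C(35,2)·0.083333^2·0.916667^33 = 0.2339548
  k=3: C(35,3)·0.083333^3·0.916667^32 = 0.2339548
  k=4: C(35,4)·0.083333^4·0.916667^31 = 0.1701489
1 − 0.8370184 = 0.1629816

0.16298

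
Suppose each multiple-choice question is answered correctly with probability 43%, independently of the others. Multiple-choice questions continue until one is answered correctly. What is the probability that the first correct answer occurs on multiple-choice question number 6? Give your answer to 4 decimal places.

Geometric (trials to first success), p = 0.43.
P(Y = 6) = (1−p)^5 · p = 0.060169 · 0.43 = 0.025873

0.0259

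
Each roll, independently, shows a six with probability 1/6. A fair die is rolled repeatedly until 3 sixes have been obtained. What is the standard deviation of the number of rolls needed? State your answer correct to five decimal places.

Y = total rolls until the third success; negative binomial with r=3, p=0.166667.
SD(Y) = √[r(1−p)/p²] = √(90.0000000) = 9.4868330

9.48683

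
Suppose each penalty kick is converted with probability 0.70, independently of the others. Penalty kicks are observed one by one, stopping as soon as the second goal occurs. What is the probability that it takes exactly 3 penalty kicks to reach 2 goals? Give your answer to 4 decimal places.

Y = trial on which the second success occurs; negative binomial, r=2, p=0.70.
P(Y=3) = C(2,1) · p^2 · (1−p)^1
= 2 · 0.49 · 0.3 = 0.294000

0.2940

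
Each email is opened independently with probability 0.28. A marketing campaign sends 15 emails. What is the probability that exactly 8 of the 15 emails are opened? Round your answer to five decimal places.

X ~ Binomial(n=15, p=0.28).
P(X=8) = C(15,8) · p^8 · (1−p)^7
= 6435 · 3.778e-05 · 0.10031 = 0.0243860

0.02439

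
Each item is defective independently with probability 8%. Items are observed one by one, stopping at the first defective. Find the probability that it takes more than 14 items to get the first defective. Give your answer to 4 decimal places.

0.3112

Y = number of items to the first success; geometric, p = 0.08.
P(Y > 14) = P(first 14 all fail) = (1−p)^14 = 0.311193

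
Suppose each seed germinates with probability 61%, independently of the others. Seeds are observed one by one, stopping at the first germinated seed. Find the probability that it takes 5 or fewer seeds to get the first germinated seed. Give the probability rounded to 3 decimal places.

Y = number of seeds to the first success; geometric, p = 0.61.
P(Y ≤ 5) = 1 − (1−p)^5 = 1 − 0.00902 = 0.99098

0.991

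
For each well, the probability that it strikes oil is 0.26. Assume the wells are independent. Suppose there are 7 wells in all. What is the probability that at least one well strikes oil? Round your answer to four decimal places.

0.8785

P(at least one) = 1 − P(none) = 1 − (1 − 0.26)^7
= 1 − 0.121513 = 0.878487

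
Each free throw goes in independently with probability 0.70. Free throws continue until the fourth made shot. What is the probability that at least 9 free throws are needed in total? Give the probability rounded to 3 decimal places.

Needing more than 8 free throws ⇔ fewer than 4 successes in the first 8. With X ~ Binomial(8, 0.70), P(Y > 8) = P(X ≤ 3).
  k=0: C(8,0)·0.70^0·0.30^8 = 0.00007
  k=1: C(8,1)·0.70^1·0.30^7 = 0.00122
  k=2: C(8,2)·0.70^2·0.30^6 = 0.01000
  k=3: C(8,3)·0.70^3·0.30^5 = 0.04668
P(X ≤ 3) = 0.05797

0.058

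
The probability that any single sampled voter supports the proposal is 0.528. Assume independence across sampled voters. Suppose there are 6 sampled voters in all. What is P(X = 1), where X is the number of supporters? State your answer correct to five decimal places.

0.07422

X ~ Binomial(n=6, p=0.528).
P(X=1) = C(6,1) · p^1 · (1−p)^5
= 6 · 0.528 · 0.023427 = 0.0742156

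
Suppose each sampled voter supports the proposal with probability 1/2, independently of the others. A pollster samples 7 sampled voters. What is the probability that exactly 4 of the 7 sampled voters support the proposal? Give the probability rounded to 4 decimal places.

X ~ Binomial(n=7, p=0.50).
P(X=4) = C(7,4) · p^4 · (1−p)^3
= 35 · 0.0625 · 0.125 = 0.273438

0.2734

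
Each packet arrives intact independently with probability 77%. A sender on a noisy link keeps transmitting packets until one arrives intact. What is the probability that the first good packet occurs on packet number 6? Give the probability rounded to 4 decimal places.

Geometric (trials to first success), p = 0.77.
P(Y = 6) = (1−p)^5 · p = 0.00064363 · 0.77 = 0.000496

0.0005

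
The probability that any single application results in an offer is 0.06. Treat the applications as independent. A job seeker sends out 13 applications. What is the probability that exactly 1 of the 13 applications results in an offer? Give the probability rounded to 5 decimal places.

0.37122

X ~ Binomial(n=13, p=0.06).
P(X=1) = C(13,1) · p^1 · (1−p)^12
= 13 · 0.06 · 0.47592 = 0.3712178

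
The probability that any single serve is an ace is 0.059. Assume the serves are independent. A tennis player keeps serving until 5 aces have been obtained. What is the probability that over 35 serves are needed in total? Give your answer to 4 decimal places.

Needing more than 35 serves ⇔ fewer than 5 successes in the first 35. With X ~ Binomial(35, 0.059), P(Y > 35) = P(X ≤ 4).
  k=0: C(35,0)·0.059^0·0.941^35 = 0.119025
  k=1: C(35,1)·0.059^1·0.941^34 = 0.261196
  k=2: C(35,2)·0.059^2·0.941^33 = 0.278406
  k=3: C(35,3)·0.059^3·0.941^32 = 0.192014
  k=4: C(35,4)·0.059^4·0.941^31 = 0.096313
P(X ≤ 4) = 0.946955

0.9470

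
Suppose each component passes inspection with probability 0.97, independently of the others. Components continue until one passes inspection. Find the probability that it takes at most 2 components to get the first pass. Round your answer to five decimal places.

0.99910

Y = number of components to the first success; geometric, p = 0.97.
P(Y ≤ 2) = 1 − (1−p)^2 = 1 − 0.0009000 = 0.9991000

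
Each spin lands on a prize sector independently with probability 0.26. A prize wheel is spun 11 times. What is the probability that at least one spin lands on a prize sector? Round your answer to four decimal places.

P(at least one) = 1 − P(none) = 1 − (1 − 0.26)^11
= 1 − 0.036438 = 0.963562

0.9636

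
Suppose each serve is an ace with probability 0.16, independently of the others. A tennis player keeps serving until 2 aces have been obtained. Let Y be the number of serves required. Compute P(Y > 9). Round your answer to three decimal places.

Needing more than 9 serves ⇔ fewer than 2 successes in the first 9. With X ~ Binomial(9, 0.16), P(Y > 9) = P(X ≤ 1).
  k=0: C(9,0)·0.16^0·0.84^9 = 0.20822
  k=1: C(9,1)·0.16^1·0.84^8 = 0.35694
P(X ≤ 1) = 0.56516

0.565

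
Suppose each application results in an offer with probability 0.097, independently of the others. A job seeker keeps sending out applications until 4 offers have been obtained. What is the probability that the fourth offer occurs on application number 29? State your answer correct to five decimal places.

0.02263

Y = trial on which the fourth success occurs; negative binomial, r=4, p=0.097.
P(Y=29) = C(28,3) · p^4 · (1−p)^25
= 3276 · 8.8529e-05 · 0.078018 = 0.0226269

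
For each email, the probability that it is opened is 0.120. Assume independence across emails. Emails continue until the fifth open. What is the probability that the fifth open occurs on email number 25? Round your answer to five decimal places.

Y = trial on which the fifth success occurs; negative binomial, r=5, p=0.12.
P(Y=25) = C(24,4) · p^5 · (1−p)^20
= 10626 · 2.4883e-05 · 0.077563 = 0.0205083

0.02051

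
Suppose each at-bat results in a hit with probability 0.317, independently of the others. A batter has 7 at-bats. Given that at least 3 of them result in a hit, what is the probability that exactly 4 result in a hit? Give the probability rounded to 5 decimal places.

X ~ Binomial(7, 0.317). Want P(X=4 | X≥3) = P(X=4) / P(X≥3).
P(X=4) = C(7,4)·0.317^4·0.683^3 = 0.1126075
P(X≥3) = 1 − 0.0693338 − 0.2252587 − 0.3136471 = 0.3917604
Ratio = 0.1126075 / 0.3917604 = 0.2874397

0.28744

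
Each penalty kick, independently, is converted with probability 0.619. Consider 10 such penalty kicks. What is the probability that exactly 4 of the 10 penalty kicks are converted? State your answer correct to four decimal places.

0.0943

X ~ Binomial(n=10, p=0.619).
P(X=4) = C(10,4) · p^4 · (1−p)^6
= 210 · 0.14681 · 0.0030588 = 0.094304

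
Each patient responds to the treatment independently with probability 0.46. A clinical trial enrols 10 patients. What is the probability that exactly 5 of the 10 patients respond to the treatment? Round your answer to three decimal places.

X ~ Binomial(n=10, p=0.46).
P(X=5) = C(10,5) · p^5 · (1−p)^5
= 252 · 0.020596 · 0.045917 = 0.23832

0.238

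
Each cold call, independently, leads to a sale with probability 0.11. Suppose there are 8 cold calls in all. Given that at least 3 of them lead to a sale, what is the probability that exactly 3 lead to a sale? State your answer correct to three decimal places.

X ~ Binomial(8, 0.11). Want P(X=3 | X≥3) = P(X=3) / P(X≥3).
P(X=3) = C(8,3)·0.11^3·0.89^5 = 0.04162
P(X≥3) = 1 − 0.39366 − 0.38924 − 0.16838 = 0.04873
Ratio = 0.04162 / 0.04873 = 0.85415

0.854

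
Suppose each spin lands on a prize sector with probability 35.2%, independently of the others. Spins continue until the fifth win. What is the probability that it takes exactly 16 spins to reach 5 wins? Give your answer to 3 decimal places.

Y = trial on which the fifth success occurs; negative binomial, r=5, p=0.352.
P(Y=16) = C(15,4) · p^5 · (1−p)^11
= 1365 · 0.005404 · 0.0084591 = 0.06240

0.062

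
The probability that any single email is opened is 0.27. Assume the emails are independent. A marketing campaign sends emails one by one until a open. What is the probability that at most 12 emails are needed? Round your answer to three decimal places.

Y = number of emails to the first success; geometric, p = 0.27.
P(Y ≤ 12) = 1 − (1−p)^12 = 1 − 0.02290 = 0.97710

0.977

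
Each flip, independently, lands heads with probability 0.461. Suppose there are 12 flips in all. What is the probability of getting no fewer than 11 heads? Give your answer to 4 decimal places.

X ~ Binomial(12, 0.461); P(X ≥ 11) = Σ C(12,k) p^k (1−p)^(12−k) over k:
  k=11: C(12,11)·0.461^11·0.539^1 = 0.001293
  k=12: C(12,12)·0.461^12·0.539^0 = 0.000092
Total = 0.001385

0.0014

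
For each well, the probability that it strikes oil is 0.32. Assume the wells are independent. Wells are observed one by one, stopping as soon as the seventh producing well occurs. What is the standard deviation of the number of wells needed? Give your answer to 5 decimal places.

6.81795

Y = total wells until the seventh success; negative binomial with r=7, p=0.32.
SD(Y) = √[r(1−p)/p²] = √(46.4843750) = 6.8179451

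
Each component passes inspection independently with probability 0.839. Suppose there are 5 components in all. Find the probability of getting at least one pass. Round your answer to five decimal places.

0.99989

P(at least one) = 1 − P(none) = 1 − (1 − 0.839)^5
= 1 − 0.0001082 = 0.9998918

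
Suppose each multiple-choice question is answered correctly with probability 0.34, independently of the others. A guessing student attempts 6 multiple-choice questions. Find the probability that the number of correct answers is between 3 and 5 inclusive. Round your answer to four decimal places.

X ~ Binomial(6, 0.34); P(3 ≤ X ≤ 5) = Σ C(6,k) p^k (1−p)^(6−k) over k:
  k=3: C(6,3)·0.34^3·0.66^3 = 0.225995
  k=4: C(6,4)·0.34^4·0.66^2 = 0.087316
  k=5: C(6,5)·0.34^5·0.66^1 = 0.017992
Total = 0.331303

0.3313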